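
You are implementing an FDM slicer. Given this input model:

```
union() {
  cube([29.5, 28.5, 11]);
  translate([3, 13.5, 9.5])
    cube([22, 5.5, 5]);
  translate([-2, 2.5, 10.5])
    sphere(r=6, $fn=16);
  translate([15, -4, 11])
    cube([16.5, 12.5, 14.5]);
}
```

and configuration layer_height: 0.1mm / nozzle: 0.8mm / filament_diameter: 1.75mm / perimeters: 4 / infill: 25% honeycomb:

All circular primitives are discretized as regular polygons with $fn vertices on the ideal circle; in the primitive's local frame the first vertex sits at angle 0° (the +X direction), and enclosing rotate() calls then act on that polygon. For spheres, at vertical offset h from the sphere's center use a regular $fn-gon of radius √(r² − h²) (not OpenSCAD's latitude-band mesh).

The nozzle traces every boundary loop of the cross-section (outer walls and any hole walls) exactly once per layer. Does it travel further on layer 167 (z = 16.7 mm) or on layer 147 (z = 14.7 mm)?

Layer 167 (z = 16.7): the cube is absent (z outside [0, 11]); the cube at (3, 13.5) is absent (z outside [9.5, 14.5]); the sphere at (-2, 2.5) is absent (|z−center|=6.200 > r=6); the cube at (15, -4) is present — its section is the full 16.5×12.5 rectangle (perimeter 58.00 mm); Combining (union): only the 16.5×12.5 cube at (15, -4) is present, so the union is just that shape — boundary = 58.00 mm. So its perimeter = 58.00 mm. Layer 147 (z = 14.7): the cube is not intersected at this z (z outside [0, 11]); the cube at (3, 13.5) is not intersected at this z (z outside [9.5, 14.5]); the r=6 sphere at (-2, 2.5) slices to a regular 16-gon of circumradius 4.285 (√(r²−h²) with h=4.2 from center) (perimeter = 2·16·4.285·sin(180°/16) = 26.75 mm); the cube at (15, -4) (footprint 16.5×12.5) is included at this height (perimeter 58.00 mm); Combining (union): the 2 present regions are separate (no shared area or edge), so areas and boundary lengths simply add and each stays a separate island — boundary = 84.75 mm. So its perimeter = 84.75 mm. Layer 147 is larger (84.75 vs 58.00 mm).

layer 147 (z = 14.7 mm)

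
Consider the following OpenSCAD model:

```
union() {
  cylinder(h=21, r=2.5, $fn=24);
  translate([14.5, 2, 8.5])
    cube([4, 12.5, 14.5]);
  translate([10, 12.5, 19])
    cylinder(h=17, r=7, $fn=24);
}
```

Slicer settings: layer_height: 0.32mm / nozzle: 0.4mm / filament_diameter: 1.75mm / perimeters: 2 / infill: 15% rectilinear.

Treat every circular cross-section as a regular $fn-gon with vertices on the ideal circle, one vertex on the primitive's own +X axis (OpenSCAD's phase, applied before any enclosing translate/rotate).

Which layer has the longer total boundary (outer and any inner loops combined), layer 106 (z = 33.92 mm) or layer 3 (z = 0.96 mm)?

layer 106 (z = 33.92 mm)

Layer 106 (z = 33.92): the cylinder does not reach this height (z outside [0, 21]); the cube at (14.5, 2) does not reach this height (z outside [8.5, 23]); the r=7 cylinder at (10, 12.5) contributes a regular 24-gon of circumradius 7 (perimeter = 2·24·7.000·sin(180°/24) = 43.86 mm); Taking the union: only the r=7 cylinder at (10, 12.5) is present, so the union is just that shape — boundary = 43.86 mm. So its perimeter = 43.86 mm. Layer 3 (z = 0.96): the cylinder: section is a regular 24-gon, circumradius r=2.5 (perimeter = 2·24·2.500·sin(180°/24) = 15.66 mm); the cube at (14.5, 2) is not intersected at this z (z outside [8.5, 23]); the cylinder at (10, 12.5) is not intersected at this z (z outside [19, 36]); Merging all regions: only the r=2.5 cylinder is present, so the union is just that shape — boundary = 15.66 mm. So its perimeter = 15.66 mm. Layer 106 is larger (43.86 vs 15.66 mm).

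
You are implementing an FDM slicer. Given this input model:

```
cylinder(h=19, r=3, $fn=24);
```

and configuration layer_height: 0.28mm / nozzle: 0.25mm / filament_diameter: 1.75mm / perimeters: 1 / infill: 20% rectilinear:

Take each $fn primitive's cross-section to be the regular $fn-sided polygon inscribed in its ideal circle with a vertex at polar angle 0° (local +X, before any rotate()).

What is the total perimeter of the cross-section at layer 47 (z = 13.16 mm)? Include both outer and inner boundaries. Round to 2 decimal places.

18.80 mm

At z = 13.16 mm: the r=3 cylinder gives a regular 24-gon of circumradius 3 (constant along its height) (perimeter = 2·24·3.000·sin(180°/24) = 18.80 mm). Overall, the cross-section is a single solid region. Total boundary length (outer) = 18.80 mm.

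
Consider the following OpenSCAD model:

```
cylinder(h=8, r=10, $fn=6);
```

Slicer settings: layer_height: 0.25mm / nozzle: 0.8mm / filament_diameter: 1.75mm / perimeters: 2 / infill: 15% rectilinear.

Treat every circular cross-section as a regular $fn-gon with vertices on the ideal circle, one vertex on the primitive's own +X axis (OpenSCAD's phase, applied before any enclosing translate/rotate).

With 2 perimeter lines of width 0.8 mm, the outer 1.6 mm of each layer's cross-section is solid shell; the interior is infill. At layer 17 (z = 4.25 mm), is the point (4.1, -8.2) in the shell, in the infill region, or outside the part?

shell

At z = 4.25 mm: the r=10 cylinder gives a regular 6-gon of circumradius 10 (constant along its height). Overall, the cross-section is a single solid region. The nearest boundary edge runs (-5.00, -8.66)→(5.00, -8.66); distance from the point to it = 0.46 mm. The point is inside the cross-section, 0.46 mm from the nearest boundary — within the 1.6 mm shell band (2 × 0.8).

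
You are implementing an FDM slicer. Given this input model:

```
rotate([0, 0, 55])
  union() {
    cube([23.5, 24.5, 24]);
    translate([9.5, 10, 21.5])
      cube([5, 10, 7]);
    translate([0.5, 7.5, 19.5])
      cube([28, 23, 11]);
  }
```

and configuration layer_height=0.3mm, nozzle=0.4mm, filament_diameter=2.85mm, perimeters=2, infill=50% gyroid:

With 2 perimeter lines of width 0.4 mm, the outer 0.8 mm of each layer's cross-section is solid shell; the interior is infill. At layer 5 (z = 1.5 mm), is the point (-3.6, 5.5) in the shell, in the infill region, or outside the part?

At z = 1.5 mm: the 23.5×24.5 cube contributes its full rectangle; the cube at (9.5, 10) does not reach this height (z outside [21.5, 28.5]); the cube at (0.5, 7.5) does not reach this height (z outside [19.5, 30.5]); Taking the union: only the 23.5×24.5 cube is present, so the union is just that shape — 1 connected region; (whole slice rotated 55° about Z — lengths, areas and connectivity unchanged). Overall, the cross-section is a single solid region. Undo the 55° rotation: the query point maps to (2.440, 6.104) in the un-rotated model frame. The nearest boundary edge runs (0.00, 24.50)→(0.00, 0.00); distance from the point to it = 2.44 mm. The point is inside the cross-section and 2.44 mm from the nearest boundary — more than the 0.8 mm shell width (2 × 0.4), so it's in the infill interior.

infill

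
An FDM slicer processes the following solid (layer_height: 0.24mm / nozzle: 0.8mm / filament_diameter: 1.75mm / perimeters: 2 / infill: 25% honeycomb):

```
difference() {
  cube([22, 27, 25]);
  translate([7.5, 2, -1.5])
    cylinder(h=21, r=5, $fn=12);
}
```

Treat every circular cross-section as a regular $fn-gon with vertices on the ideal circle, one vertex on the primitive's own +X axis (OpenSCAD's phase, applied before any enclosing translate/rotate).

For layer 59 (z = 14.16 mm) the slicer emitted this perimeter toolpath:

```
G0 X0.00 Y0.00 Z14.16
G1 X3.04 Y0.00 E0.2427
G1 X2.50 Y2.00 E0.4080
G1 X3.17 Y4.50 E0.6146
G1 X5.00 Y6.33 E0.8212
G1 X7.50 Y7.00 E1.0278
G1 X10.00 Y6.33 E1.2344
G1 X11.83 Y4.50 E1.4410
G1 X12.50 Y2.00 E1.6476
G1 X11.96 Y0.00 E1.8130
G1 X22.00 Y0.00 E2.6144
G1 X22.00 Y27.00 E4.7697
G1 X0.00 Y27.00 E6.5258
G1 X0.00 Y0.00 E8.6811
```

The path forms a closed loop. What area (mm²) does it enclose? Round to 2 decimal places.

537.58 mm²

Apply the shoelace formula to the sequence of (X, Y) vertices; enclosed area = 537.58 mm².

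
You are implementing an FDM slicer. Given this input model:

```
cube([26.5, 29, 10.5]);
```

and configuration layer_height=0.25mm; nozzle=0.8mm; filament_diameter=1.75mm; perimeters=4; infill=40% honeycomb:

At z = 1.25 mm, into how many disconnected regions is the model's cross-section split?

At z = 1.25 mm: the 26.5×29 cube contributes its full rectangle. The result has 1 disconnected region.

1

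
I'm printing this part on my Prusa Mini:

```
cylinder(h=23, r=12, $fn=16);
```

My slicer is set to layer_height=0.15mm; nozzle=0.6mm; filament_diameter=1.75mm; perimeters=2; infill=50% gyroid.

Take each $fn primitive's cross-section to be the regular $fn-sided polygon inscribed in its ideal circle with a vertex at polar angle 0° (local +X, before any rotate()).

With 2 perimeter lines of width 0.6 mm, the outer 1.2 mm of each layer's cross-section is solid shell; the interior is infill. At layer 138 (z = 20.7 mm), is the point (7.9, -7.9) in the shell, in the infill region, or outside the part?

At z = 20.7 mm: the cylinder: section is a regular 16-gon, circumradius r=12. Overall, the cross-section is a single solid region. The nearest boundary edge runs (8.49, -8.49)→(11.09, -4.59); distance from the point to it = 0.81 mm. The point is inside the cross-section, 0.81 mm from the nearest boundary — within the 1.2 mm shell band (2 × 0.6).

shell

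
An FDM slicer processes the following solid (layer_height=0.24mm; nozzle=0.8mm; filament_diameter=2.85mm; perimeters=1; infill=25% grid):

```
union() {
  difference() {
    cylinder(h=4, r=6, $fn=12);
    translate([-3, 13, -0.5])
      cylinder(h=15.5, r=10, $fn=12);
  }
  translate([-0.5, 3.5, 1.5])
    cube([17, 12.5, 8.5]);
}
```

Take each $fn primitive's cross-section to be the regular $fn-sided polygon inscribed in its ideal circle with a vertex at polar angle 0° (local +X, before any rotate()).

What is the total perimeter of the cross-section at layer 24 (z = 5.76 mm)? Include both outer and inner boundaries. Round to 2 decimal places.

At z = 5.76 mm: the cylinder is not intersected at this z (z outside [0, 4]); the r=10 cylinder at (-3, 13) contributes a regular 12-gon of circumradius 10 (perimeter = 2·12·10.000·sin(180°/12) = 62.12 mm); Subtracting the remaining from the first: the first operand is absent here, so nothing remains; the cube at (-0.5, 3.5) (footprint 17×12.5) is included at this height (perimeter 59.00 mm); Merging all regions: only the 17×12.5 cube at (-0.5, 3.5) is present, so the union is just that shape — boundary = 59.00 mm. Overall, the cross-section is a single solid region. Total boundary length (outer) = 59.00 mm.

59.00 mm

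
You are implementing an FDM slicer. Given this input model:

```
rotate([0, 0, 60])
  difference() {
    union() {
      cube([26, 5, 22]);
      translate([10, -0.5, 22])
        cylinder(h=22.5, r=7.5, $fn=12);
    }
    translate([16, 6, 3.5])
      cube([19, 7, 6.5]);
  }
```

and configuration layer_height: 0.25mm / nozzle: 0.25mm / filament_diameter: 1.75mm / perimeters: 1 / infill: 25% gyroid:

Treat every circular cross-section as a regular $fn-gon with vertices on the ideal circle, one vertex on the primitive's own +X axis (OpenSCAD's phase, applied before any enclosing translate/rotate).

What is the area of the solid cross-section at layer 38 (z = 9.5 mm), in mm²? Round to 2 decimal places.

At z = 9.5 mm: the cube is present — its section is the full 26×5 rectangle (area 130.00 mm²); the cylinder at (10, -0.5) is absent (z outside [22, 44.5]); Taking the union: only the 26×5 cube is present, so the union is just that shape — area = 130.00 mm²; the 19×7 cube at (16, 6) contributes its full rectangle (area 133.00 mm²); Taking the first minus the rest: starting from the result so far (130.00 mm²), the 19×7 cube at (16, 6) misses the remaining region (no effect) — area = 130.00 mm²; (rotated 60° about Z; rotation is an isometry so areas/perimeters/island counts are preserved). Overall, the cross-section is a single solid region. Net area = 130.00 mm².

130.00 mm²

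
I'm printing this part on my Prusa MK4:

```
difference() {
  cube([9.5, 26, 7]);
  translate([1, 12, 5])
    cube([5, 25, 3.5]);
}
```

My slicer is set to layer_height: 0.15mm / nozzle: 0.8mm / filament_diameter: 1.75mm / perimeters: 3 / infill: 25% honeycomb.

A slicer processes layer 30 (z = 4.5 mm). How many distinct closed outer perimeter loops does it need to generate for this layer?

1

At z = 4.5 mm: the cube (footprint 9.5×26) is included at this height; the cube at (1, 12) does not reach this height (z outside [5, 8.5]); Taking the first minus the rest: none of the subtracted shapes is present at this height, so the 9.5×26 cube is unchanged — 1 connected region. The result has 1 disconnected region.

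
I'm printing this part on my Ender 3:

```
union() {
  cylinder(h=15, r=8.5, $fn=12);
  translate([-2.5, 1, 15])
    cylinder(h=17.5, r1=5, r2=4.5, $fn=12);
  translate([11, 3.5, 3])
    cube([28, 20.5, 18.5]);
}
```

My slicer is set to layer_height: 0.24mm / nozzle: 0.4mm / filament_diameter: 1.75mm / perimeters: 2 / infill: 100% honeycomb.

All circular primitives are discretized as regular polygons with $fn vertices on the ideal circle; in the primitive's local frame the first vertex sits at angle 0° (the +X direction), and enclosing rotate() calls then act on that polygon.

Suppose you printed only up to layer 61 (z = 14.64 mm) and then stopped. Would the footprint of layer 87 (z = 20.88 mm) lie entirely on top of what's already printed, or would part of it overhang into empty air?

entirely on top

Compare the two slices. At z = 14.64: the cylinder: section is a regular 12-gon, circumradius r=8.5 (area = (12/2)·8.500²·sin(360°/12) = 216.75 mm²); the cone at (-2.5, 1) does not reach this height (z outside [15, 32.5]); the cube at (11, 3.5) (footprint 28×20.5) is included at this height (area 574.00 mm²); Combining (union): the 2 present regions are separate (no shared area or edge), so areas and boundary lengths simply add and each stays a separate island — area = 790.75 mm². At z = 20.88: the cylinder is not intersected at this z (z outside [0, 15]); the cone at (-2.5, 1) contributes a regular 12-gon of circumradius 4.832 (interpolated between r1=5 and r2=4.5 at t=0.336) (area = (12/2)·4.832²·sin(360°/12) = 70.04 mm²); the cube at (11, 3.5) is present — its section is the full 28×20.5 rectangle (area 574.00 mm²); Taking the union: the 2 present regions are separate (no shared area or edge), so areas and boundary lengths simply add and each stays a separate island — area = 644.04 mm². Checking containment: the cross-section at z = 20.88 is a subset of the cross-section at z = 14.64.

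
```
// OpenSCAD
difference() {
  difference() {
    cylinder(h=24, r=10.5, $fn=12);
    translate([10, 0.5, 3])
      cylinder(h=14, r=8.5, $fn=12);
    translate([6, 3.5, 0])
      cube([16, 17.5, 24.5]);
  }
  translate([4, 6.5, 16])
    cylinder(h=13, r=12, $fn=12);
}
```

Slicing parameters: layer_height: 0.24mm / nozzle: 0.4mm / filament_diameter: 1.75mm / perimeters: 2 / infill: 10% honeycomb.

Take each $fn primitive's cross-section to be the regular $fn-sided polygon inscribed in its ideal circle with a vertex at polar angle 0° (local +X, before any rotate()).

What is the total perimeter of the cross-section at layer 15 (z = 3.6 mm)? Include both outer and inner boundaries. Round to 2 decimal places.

At z = 3.6 mm: the r=10.5 cylinder contributes a regular 12-gon of circumradius 10.5 (perimeter = 2·12·10.500·sin(180°/12) = 65.22 mm); the cylinder at (10, 0.5): section is a regular 12-gon, circumradius r=8.5 (perimeter = 2·12·8.500·sin(180°/12) = 52.80 mm); the cube at (6, 3.5) is present — its section is the full 16×17.5 rectangle (perimeter 67.00 mm); Taking the first minus the rest: starting from the r=10.5 cylinder, the r=8.5 cylinder at (10, 0.5) partially overlaps it — only the 93.24 mm² overlap (of its 216.75 mm²) is removed, clipping the outline; the 16×17.5 cube at (6, 3.5) partially overlaps it — only the 0.07 mm² overlap (of its 280.00 mm²) is removed, clipping the outline — boundary = 66.87 mm; the cylinder at (4, 6.5) is absent (z outside [16, 29]); Taking the first minus the rest: none of the subtracted shapes is present at this height, so that combined region is unchanged — boundary = 66.87 mm. Overall, the cross-section is a single solid region. Total boundary length (outer) = 66.87 mm.

66.87 mm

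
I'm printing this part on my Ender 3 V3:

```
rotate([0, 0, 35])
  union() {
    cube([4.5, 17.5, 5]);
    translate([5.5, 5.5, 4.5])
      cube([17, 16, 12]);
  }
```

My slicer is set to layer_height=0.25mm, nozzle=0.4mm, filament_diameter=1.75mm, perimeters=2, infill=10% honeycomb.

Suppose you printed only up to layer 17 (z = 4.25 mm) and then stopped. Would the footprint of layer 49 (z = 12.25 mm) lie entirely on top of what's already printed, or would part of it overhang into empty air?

Compare the two slices. At z = 4.25: the cube (footprint 4.5×17.5) is included at this height (area 78.75 mm²); the cube at (5.5, 5.5) does not reach this height (z outside [4.5, 16.5]); Merging all regions: only the 4.5×17.5 cube is present, so the union is just that shape — area = 78.75 mm²; (whole slice rotated 35° about Z — lengths, areas and connectivity unchanged). At z = 12.25: the cube is absent (z outside [0, 5]); the cube at (5.5, 5.5) (footprint 17×16) is included at this height (area 272.00 mm²); Merging all regions: only the 17×16 cube at (5.5, 5.5) is present, so the union is just that shape — area = 272.00 mm²; (rotated 35° about Z; rotation is an isometry so areas/perimeters/island counts are preserved). Checking containment: at z = 12.25 the cross-section extends beyond the z = 4.25 cross-section by about 272.00 mm².

part overhangs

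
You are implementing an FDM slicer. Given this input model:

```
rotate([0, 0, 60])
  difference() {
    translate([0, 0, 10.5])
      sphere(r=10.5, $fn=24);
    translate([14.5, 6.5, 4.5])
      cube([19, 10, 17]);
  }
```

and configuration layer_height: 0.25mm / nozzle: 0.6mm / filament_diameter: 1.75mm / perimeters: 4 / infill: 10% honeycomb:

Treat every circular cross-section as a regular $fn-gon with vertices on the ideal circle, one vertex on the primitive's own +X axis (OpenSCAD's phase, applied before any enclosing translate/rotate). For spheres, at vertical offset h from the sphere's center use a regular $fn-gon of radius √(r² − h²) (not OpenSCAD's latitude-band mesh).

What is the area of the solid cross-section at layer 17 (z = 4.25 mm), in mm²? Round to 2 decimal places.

At z = 4.25 mm: the r=10.5 sphere contributes a regular 24-gon of circumradius √(10.5²−6.25²) = 8.437 (area = (24/2)·8.437²·sin(360°/24) = 221.10 mm²); the cube at (14.5, 6.5) is not intersected at this z (z outside [4.5, 21.5]); Subtracting the remaining from the first: none of the subtracted shapes is present at this height, so the r=10.5 sphere is unchanged — area = 221.10 mm²; (whole slice rotated 60° about Z — lengths, areas and connectivity unchanged). Overall, the cross-section is a single solid region. Net area = 221.10 mm².

221.10 mm²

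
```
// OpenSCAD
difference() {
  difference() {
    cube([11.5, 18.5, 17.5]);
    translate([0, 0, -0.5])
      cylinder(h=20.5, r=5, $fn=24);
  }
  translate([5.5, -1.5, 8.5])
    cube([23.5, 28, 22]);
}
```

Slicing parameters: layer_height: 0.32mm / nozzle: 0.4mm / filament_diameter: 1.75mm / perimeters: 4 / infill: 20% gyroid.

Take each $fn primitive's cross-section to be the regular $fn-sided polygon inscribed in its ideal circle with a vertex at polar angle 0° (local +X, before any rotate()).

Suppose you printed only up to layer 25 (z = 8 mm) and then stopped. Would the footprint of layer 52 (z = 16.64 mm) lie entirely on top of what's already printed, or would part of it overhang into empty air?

entirely on top

Compare the two slices. At z = 8: the 11.5×18.5 cube contributes its full rectangle (area 212.75 mm²); the r=5 cylinder contributes a regular 24-gon of circumradius 5 (area = (24/2)·5.000²·sin(360°/24) = 77.65 mm²); After the difference (first − rest): starting from the 11.5×18.5 cube (212.75 mm²), the r=5 cylinder partially overlaps it — only the 19.41 mm² overlap (of its 77.65 mm²) is removed, clipping the outline — area = 193.34 mm²; the cube at (5.5, -1.5) is not intersected at this z (z outside [8.5, 30.5]); Subtracting the remaining from the first: none of the subtracted shapes is present at this height, so that combined region is unchanged — area = 193.34 mm². At z = 16.64: the cube is present — its section is the full 11.5×18.5 rectangle (area 212.75 mm²); the r=5 cylinder contributes a regular 24-gon of circumradius 5 (area = (24/2)·5.000²·sin(360°/24) = 77.65 mm²); Taking the first minus the rest: starting from the 11.5×18.5 cube (212.75 mm²), the r=5 cylinder partially overlaps it — only the 19.41 mm² overlap (of its 77.65 mm²) is removed, clipping the outline — area = 193.34 mm²; the 23.5×28 cube at (5.5, -1.5) contributes its full rectangle (area 658.00 mm²); After the difference (first − rest): starting from that combined region (193.34 mm²), the 23.5×28 cube at (5.5, -1.5) partially overlaps it — only the 111.00 mm² overlap (of its 658.00 mm²) is removed, clipping the outline — area = 82.34 mm². Checking containment: the cross-section at z = 16.64 is a subset of the cross-section at z = 8.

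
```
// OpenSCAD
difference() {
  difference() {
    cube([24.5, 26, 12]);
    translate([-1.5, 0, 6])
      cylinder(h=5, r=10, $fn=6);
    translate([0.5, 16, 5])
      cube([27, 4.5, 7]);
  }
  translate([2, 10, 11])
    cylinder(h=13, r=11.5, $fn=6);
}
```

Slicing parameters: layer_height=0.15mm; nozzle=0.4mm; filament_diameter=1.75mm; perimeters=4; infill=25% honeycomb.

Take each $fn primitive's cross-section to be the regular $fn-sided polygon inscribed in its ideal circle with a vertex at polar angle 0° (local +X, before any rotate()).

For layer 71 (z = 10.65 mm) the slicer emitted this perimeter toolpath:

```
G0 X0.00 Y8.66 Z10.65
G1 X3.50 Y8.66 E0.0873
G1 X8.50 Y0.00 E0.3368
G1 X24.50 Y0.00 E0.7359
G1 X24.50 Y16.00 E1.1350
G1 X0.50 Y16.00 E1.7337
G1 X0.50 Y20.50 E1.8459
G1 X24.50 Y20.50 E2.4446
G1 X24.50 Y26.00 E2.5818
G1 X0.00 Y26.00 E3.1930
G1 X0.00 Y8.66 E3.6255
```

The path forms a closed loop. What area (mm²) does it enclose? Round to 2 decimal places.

Apply the shoelace formula to the sequence of (X, Y) vertices; enclosed area = 477.04 mm².

477.04 mm²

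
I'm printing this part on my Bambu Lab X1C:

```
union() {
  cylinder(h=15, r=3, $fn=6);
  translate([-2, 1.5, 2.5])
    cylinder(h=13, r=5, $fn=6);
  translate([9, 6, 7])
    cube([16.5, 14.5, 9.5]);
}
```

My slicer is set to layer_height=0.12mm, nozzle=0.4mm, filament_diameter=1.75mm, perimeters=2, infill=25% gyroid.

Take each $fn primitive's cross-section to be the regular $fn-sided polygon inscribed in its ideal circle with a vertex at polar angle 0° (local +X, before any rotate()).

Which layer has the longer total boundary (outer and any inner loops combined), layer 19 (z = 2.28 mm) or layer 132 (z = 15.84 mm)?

Layer 19 (z = 2.28): the r=3 cylinder contributes a regular 6-gon of circumradius 3 (perimeter = 2·6·3.000·sin(180°/6) = 18.00 mm); the cylinder at (-2, 1.5) does not reach this height (z outside [2.5, 15.5]); the cube at (9, 6) is absent (z outside [7, 16.5]); Merging all regions: only the r=3 cylinder is present, so the union is just that shape — boundary = 18.00 mm. So its perimeter = 18.00 mm. Layer 132 (z = 15.84): the cylinder is not intersected at this z (z outside [0, 15]); the cylinder at (-2, 1.5) is absent (z outside [2.5, 15.5]); the cube at (9, 6) is present — its section is the full 16.5×14.5 rectangle (perimeter 62.00 mm); Combining (union): only the 16.5×14.5 cube at (9, 6) is present, so the union is just that shape — boundary = 62.00 mm. So its perimeter = 62.00 mm. Layer 132 is larger (62.00 vs 18.00 mm).

layer 132 (z = 15.84 mm)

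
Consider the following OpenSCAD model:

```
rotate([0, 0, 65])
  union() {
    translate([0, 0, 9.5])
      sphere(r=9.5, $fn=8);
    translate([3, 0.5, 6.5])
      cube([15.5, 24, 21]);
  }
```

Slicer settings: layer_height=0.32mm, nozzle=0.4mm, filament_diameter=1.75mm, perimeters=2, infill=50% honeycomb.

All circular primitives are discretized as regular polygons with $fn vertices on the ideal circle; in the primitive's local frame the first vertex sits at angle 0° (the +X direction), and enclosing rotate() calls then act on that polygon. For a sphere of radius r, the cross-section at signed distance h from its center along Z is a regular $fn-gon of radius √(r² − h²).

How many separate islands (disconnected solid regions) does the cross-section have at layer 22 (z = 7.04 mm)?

1

At z = 7.04 mm: the r=9.5 sphere contributes a regular 8-gon of circumradius √(9.5²−2.46²) = 9.176; the 15.5×24 cube at (3, 0.5) contributes its full rectangle; Taking the union: the regions partially overlap (shared area 30.84 mm²), so overlapping operands fuse into one piece — 1 connected region; (rotated 65° about Z; rotation is an isometry so areas/perimeters/island counts are preserved). Overall, the cross-section is a single solid region. Island count = 1.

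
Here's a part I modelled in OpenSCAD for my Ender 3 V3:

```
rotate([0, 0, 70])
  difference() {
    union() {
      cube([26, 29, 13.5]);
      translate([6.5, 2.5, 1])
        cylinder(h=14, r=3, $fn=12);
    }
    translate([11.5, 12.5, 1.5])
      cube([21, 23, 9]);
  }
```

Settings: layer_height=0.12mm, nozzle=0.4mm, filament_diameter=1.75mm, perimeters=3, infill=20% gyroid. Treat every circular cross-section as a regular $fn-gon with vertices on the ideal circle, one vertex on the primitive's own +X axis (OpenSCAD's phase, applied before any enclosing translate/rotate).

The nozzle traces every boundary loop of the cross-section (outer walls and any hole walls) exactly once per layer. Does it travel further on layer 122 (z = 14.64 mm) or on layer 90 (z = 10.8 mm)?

layer 90 (z = 10.8 mm)

Layer 122 (z = 14.64): the cube does not reach this height (z outside [0, 13.5]); the r=3 cylinder at (6.5, 2.5) contributes a regular 12-gon of circumradius 3 (perimeter = 2·12·3.000·sin(180°/12) = 18.63 mm); Combining (union): only the r=3 cylinder at (6.5, 2.5) is present, so the union is just that shape — boundary = 18.63 mm; the cube at (11.5, 12.5) is absent (z outside [1.5, 10.5]); After the difference (first − rest): none of the subtracted shapes is present at this height, so that combined region is unchanged — boundary = 18.63 mm; (whole slice rotated 70° about Z — lengths, areas and connectivity unchanged). So its perimeter = 18.63 mm. Layer 90 (z = 10.8): the 26×29 cube contributes its full rectangle (perimeter 110.00 mm); the cylinder at (6.5, 2.5): section is a regular 12-gon, circumradius r=3 (perimeter = 2·12·3.000·sin(180°/12) = 18.63 mm); Merging all regions: the regions partially overlap (shared area 26.09 mm²), so the edge portions inside another operand are dropped and the merged outline is re-measured after clipping — boundary = 110.19 mm; the cube at (11.5, 12.5) is not intersected at this z (z outside [1.5, 10.5]); Taking the first minus the rest: none of the subtracted shapes is present at this height, so the result so far is unchanged — boundary = 110.19 mm; (rotated 70° about Z; rotation is an isometry so areas/perimeters/island counts are preserved). So its perimeter = 110.19 mm. Layer 90 is larger (110.19 vs 18.63 mm).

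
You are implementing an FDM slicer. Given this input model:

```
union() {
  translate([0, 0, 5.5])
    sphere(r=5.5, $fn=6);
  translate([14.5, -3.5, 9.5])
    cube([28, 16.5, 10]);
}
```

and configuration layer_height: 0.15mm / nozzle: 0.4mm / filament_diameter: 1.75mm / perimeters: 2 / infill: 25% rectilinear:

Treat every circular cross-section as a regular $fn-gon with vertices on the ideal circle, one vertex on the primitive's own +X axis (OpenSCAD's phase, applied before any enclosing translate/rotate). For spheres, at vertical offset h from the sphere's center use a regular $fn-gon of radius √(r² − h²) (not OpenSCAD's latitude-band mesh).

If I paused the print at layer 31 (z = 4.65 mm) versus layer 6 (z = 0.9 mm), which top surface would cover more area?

layer 31 (z = 4.65 mm)

Layer 31 (z = 4.65): the r=5.5 sphere contributes a regular 6-gon of circumradius √(5.5²−0.85²) = 5.434 (area = (6/2)·5.434²·sin(360°/6) = 76.71 mm²); the cube at (14.5, -3.5) is not intersected at this z (z outside [9.5, 19.5]); Taking the union: only the r=5.5 sphere is present, so the union is just that shape — area = 76.71 mm². So its area = 76.71 mm². Layer 6 (z = 0.9): the sphere: section is a regular 6-gon, circumradius = √(r²−h²) = √(5.5²−4.6²) = 3.015 (area = (6/2)·3.015²·sin(360°/6) = 23.62 mm²); the cube at (14.5, -3.5) is not intersected at this z (z outside [9.5, 19.5]); Taking the union: only the r=5.5 sphere is present, so the union is just that shape — area = 23.62 mm². So its area = 23.62 mm². Layer 31 is larger (76.71 vs 23.62 mm²).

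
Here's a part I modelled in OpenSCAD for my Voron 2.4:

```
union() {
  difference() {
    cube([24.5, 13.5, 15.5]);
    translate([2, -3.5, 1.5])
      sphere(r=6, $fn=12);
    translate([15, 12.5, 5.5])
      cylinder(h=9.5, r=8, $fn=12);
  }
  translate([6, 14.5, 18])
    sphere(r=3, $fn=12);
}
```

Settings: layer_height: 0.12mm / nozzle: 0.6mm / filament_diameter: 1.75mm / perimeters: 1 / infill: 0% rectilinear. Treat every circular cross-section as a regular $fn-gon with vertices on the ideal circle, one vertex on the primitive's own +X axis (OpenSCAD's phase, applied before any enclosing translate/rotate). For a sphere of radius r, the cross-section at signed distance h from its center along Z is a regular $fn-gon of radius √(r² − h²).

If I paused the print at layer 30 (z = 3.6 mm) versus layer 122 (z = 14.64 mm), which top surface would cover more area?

layer 30 (z = 3.6 mm)

Layer 30 (z = 3.6): the cube (footprint 24.5×13.5) is included at this height (area 330.75 mm²); the sphere at (2, -3.5): section is a regular 12-gon, circumradius = √(r²−h²) = √(6²−2.1²) = 5.620 (area = (12/2)·5.620²·sin(360°/12) = 94.77 mm²); the cylinder at (15, 12.5) does not reach this height (z outside [5.5, 15]); Taking the first minus the rest: starting from the 24.5×13.5 cube (330.75 mm²), the r=6 sphere at (2, -3.5) partially overlaps it — only the 9.54 mm² overlap (of its 94.77 mm²) is removed, clipping the outline — area = 321.21 mm²; the sphere at (6, 14.5) does not reach this height (|z−center|=14.400 > r=3); Combining (union): only that combined region is present, so the union is just that shape — area = 321.21 mm². So its area = 321.21 mm². Layer 122 (z = 14.64): the cube is present — its section is the full 24.5×13.5 rectangle (area 330.75 mm²); the sphere at (2, -3.5) does not reach this height (|z−center|=13.140 > r=6); the r=8 cylinder at (15, 12.5) gives a regular 12-gon of circumradius 8 (constant along its height) (area = (12/2)·8.000²·sin(360°/12) = 192.00 mm²); Subtracting the remaining from the first: starting from the 24.5×13.5 cube (330.75 mm²), the r=8 cylinder at (15, 12.5) partially overlaps it — only the 111.73 mm² overlap (of its 192.00 mm²) is removed, clipping the outline — area = 219.02 mm²; the sphere at (6, 14.5) is not intersected at this z (|z−center|=3.360 > r=3); Taking the union: only the result so far is present, so the union is just that shape — area = 219.02 mm². So its area = 219.02 mm². Layer 30 is larger (321.21 vs 219.02 mm²).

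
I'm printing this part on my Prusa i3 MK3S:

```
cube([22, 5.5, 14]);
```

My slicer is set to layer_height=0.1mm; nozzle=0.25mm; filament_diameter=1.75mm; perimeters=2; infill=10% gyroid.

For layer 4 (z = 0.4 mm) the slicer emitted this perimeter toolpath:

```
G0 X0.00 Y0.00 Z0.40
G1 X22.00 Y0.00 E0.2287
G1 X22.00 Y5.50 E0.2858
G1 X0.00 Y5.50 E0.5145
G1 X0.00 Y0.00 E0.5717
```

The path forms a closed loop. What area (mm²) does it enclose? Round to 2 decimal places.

121.00 mm²

Apply the shoelace formula to the sequence of (X, Y) vertices; enclosed area = 121.00 mm².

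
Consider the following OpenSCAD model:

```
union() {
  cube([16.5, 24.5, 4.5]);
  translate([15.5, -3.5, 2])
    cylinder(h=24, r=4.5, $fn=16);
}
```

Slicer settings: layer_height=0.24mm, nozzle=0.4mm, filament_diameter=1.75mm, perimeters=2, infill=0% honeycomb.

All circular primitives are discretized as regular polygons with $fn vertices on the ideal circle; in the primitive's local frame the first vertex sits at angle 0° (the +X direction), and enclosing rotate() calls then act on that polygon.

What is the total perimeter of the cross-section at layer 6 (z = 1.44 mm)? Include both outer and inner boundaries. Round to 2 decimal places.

82.00 mm

At z = 1.44 mm: the 16.5×24.5 cube contributes its full rectangle (perimeter 82.00 mm); the cylinder at (15.5, -3.5) does not reach this height (z outside [2, 26]); Taking the union: only the 16.5×24.5 cube is present, so the union is just that shape — boundary = 82.00 mm. Overall, the cross-section is a single solid region. Total boundary length (outer) = 82.00 mm.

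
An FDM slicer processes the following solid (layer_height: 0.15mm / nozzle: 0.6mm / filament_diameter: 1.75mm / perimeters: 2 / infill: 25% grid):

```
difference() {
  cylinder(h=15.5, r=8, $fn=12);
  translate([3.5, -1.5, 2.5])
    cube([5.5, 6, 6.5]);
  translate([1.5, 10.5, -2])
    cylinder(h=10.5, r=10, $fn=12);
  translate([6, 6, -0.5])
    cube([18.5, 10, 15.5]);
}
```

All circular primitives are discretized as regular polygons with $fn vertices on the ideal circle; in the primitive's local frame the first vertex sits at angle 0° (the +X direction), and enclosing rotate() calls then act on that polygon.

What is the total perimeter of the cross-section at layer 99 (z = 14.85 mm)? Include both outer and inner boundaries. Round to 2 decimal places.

49.69 mm

At z = 14.85 mm: the r=8 cylinder contributes a regular 12-gon of circumradius 8 (perimeter = 2·12·8.000·sin(180°/12) = 49.69 mm); the cube at (3.5, -1.5) does not reach this height (z outside [2.5, 9]); the cylinder at (1.5, 10.5) is not intersected at this z (z outside [-2, 8.5]); the 18.5×10 cube at (6, 6) contributes its full rectangle (perimeter 57.00 mm); Taking the first minus the rest: starting from the r=8 cylinder, the 18.5×10 cube at (6, 6) misses the remaining region (no effect) — boundary = 49.69 mm. Overall, the cross-section is a single solid region. Total boundary length (outer) = 49.69 mm.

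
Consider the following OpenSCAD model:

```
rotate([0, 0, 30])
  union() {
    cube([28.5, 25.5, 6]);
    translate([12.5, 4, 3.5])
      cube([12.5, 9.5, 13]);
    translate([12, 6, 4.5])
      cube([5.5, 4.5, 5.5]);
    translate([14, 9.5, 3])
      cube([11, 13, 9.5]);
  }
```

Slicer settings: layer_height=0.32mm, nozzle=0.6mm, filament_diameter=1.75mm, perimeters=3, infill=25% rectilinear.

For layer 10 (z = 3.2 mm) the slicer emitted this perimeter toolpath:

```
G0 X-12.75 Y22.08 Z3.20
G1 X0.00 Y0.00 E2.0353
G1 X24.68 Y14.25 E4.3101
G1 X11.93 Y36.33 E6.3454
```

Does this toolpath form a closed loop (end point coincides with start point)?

no

Start point (G0): (-12.75, 22.08). End point (last G1): the path does not return to the start — open.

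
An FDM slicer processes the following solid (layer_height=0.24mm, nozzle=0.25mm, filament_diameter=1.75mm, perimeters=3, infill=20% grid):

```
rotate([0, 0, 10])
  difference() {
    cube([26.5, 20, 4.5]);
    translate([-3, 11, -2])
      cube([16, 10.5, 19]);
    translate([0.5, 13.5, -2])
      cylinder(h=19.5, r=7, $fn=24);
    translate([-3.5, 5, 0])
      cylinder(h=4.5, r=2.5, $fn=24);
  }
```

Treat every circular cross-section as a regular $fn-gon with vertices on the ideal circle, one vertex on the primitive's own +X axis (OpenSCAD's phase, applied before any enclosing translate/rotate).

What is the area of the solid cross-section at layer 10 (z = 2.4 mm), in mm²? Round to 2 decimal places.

At z = 2.4 mm: the cube is present — its section is the full 26.5×20 rectangle (area 530.00 mm²); the cube at (-3, 11) (footprint 16×10.5) is included at this height (area 168.00 mm²); the r=7 cylinder at (0.5, 13.5) contributes a regular 24-gon of circumradius 7 (area = (24/2)·7.000²·sin(360°/24) = 152.19 mm²); the r=2.5 cylinder at (-3.5, 5) gives a regular 24-gon of circumradius 2.5 (constant along its height) (area = (24/2)·2.500²·sin(360°/24) = 19.41 mm²); After the difference (first − rest): starting from the 26.5×20 cube (530.00 mm²), the 16×10.5 cube at (-3, 11) partially overlaps it — only the 117.00 mm² overlap (of its 168.00 mm²) is removed, clipping the outline; the r=7 cylinder at (0.5, 13.5) partially overlaps it — only the 23.26 mm² overlap (of its 152.19 mm²) is removed, clipping the outline; the r=2.5 cylinder at (-3.5, 5) misses the remaining region (no effect) — area = 389.74 mm²; (whole slice rotated 10° about Z — lengths, areas and connectivity unchanged). Overall, the cross-section is a single solid region. Net area = 389.74 mm².

389.74 mm²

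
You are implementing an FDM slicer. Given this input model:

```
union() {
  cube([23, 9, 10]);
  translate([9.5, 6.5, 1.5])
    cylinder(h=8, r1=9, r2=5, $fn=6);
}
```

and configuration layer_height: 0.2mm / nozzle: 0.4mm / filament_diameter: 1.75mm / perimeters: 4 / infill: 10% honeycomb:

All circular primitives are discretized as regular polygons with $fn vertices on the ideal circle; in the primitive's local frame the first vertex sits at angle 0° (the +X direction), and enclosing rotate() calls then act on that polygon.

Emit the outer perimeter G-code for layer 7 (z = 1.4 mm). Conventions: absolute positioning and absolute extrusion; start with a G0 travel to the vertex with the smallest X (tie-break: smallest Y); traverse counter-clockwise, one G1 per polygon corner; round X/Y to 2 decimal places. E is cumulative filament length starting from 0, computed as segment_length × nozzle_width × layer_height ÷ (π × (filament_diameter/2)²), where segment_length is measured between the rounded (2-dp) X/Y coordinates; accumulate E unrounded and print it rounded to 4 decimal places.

G0 X0.00 Y0.00 Z1.40
G1 X23.00 Y0.00 E0.7650
G1 X23.00 Y9.00 E1.0643
G1 X0.00 Y9.00 E1.8293
G1 X0.00 Y0.00 E2.1286

At z = 1.4 mm: the cube is present — its section is the full 23×9 rectangle; the cone at (9.5, 6.5) does not reach this height (z outside [1.5, 9.5]); Taking the union: only the 23×9 cube is present, so the union is just that shape — 1 connected region. The outline is a single polygon with 4 vertices. Extrusion per mm of travel: 0.4 × 0.2 / (π × 0.875²) = 0.033260. Accumulating E over each segment gives final E = 2.1286.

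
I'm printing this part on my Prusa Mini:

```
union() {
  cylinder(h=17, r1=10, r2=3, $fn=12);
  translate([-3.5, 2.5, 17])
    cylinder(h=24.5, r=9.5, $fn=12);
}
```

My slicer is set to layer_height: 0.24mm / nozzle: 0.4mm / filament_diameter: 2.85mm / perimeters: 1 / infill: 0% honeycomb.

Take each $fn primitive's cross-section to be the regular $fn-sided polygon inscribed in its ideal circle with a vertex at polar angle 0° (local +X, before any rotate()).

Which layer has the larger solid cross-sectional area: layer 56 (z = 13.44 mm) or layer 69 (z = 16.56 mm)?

layer 56 (z = 13.44 mm)

Layer 56 (z = 13.44): the cone contributes a regular 12-gon of circumradius 4.466 (interpolated between r1=10 and r2=3 at t=0.791) (area = (12/2)·4.466²·sin(360°/12) = 59.83 mm²); the cylinder at (-3.5, 2.5) is not intersected at this z (z outside [17, 41.5]); Combining (union): only the cone is present, so the union is just that shape — area = 59.83 mm². So its area = 59.83 mm². Layer 69 (z = 16.56): the cone: at t=0.974 of its height the radius interpolates to r₁+(r₂−r₁)t = 3.181, giving a regular 12-gon of that circumradius (area = (12/2)·3.181²·sin(360°/12) = 30.36 mm²); the cylinder at (-3.5, 2.5) is not intersected at this z (z outside [17, 41.5]); Taking the union: only the cone is present, so the union is just that shape — area = 30.36 mm². So its area = 30.36 mm². Layer 56 is larger (59.83 vs 30.36 mm²).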